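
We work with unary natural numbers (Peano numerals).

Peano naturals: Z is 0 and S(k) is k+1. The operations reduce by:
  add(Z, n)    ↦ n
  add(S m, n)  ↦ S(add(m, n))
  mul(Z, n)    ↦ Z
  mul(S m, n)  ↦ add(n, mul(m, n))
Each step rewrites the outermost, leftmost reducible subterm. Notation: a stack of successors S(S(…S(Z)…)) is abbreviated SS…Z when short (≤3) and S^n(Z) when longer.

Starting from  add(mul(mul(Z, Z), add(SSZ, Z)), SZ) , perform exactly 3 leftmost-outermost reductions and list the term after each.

  start: add(mul(mul(Z, Z), add(SSZ, Z)), SZ)
  step 1: add(mul(Z, add(SSZ, Z)), SZ)
  step 2: add(Z, SZ)
  step 3: SZ

Answer: after 3 steps: SZ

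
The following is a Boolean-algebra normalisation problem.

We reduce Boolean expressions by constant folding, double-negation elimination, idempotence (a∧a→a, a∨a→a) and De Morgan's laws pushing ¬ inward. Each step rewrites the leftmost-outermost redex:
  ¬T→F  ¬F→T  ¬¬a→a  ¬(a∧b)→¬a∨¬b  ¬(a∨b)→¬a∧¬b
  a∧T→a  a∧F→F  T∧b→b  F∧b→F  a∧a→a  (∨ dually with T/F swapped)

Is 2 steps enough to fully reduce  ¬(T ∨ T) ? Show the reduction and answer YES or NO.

Answer: NO — after 2 steps the term is ¬T, not yet normal

Reduction:
  start: ¬(T ∨ T)
  →1  ¬T ∧ ¬T
  →2  ¬T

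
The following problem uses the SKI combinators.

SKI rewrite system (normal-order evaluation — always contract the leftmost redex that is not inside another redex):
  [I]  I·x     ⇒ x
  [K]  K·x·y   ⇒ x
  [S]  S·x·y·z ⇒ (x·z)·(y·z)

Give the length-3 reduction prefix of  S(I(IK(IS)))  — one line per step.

  start: S(I(IK(IS)))
  [1] S(IK(IS))
  [2] S(K(IS))
  [3] S(KS)

Answer: after 3 steps: S(KS)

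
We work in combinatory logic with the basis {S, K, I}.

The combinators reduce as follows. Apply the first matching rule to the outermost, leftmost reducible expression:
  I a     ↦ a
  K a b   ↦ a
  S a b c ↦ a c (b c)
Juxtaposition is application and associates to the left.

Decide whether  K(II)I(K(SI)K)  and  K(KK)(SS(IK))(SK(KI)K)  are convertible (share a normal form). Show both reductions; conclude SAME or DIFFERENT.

Term A:
  start: K(II)I(K(SI)K)
  step 1: II(K(SI)K)
  step 2: I(K(SI)K)
  step 3: K(SI)K
  step 4: SI

Term B:
  start: K(KK)(SS(IK))(SK(KI)K)
  step 1: KK(SK(KI)K)
  step 2: K

Answer: DIFFERENT — A ⇓ SI, B ⇓ K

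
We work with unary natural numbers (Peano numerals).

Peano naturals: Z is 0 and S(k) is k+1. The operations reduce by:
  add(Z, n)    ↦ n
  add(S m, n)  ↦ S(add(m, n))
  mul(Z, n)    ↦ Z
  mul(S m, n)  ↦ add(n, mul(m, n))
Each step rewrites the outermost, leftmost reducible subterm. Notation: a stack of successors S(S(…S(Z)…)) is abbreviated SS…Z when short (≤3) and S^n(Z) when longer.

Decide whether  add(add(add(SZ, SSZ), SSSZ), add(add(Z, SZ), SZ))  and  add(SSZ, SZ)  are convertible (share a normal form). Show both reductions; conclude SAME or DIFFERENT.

Term A:
  start: add(add(add(SZ, SSZ), SSSZ), add(add(Z, SZ), SZ))
  step 1: add(add(S(add(Z, SSZ)), SSSZ), add(add(Z, SZ), SZ))
  step 2: add(S(add(add(Z, SSZ), SSSZ)), add(add(Z, SZ), SZ))
  step 3: S(add(add(add(Z, SSZ), SSSZ), add(add(Z, SZ), SZ)))
  step 4: S(add(add(SSZ, SSSZ), add(add(Z, SZ), SZ)))
  step 5: S(add(S(add(SZ, SSSZ)), add(add(Z, SZ), SZ)))
  step 6: S(S(add(add(SZ, SSSZ), add(add(Z, SZ), SZ))))
  step 7: S(S(add(S(add(Z, SSSZ)), add(add(Z, SZ), SZ))))
  step 8: S(S(S(add(add(Z, SSSZ), add(add(Z, SZ), SZ)))))
  step 9: S(S(S(add(SSSZ, add(add(Z, SZ), SZ)))))
  step 10: S(S(S(S(add(SSZ, add(add(Z, SZ), SZ))))))
  step 11: S(S(S(S(S(add(SZ, add(add(Z, SZ), SZ)))))))
  step 12: S(S(S(S(S(S(add(Z, add(add(Z, SZ), SZ))))))))
  step 13: S(S(S(S(S(S(add(add(Z, SZ), SZ)))))))
  step 14: S(S(S(S(S(S(add(SZ, SZ)))))))
  step 15: S(S(S(S(S(S(S(add(Z, SZ))))))))
  step 16: S^8(Z)

Term B:
  start: add(SSZ, SZ)
  step 1: S(add(SZ, SZ))
  step 2: S(S(add(Z, SZ)))
  step 3: SSSZ

Answer: DIFFERENT — A ⇓ S^8(Z), B ⇓ SSSZ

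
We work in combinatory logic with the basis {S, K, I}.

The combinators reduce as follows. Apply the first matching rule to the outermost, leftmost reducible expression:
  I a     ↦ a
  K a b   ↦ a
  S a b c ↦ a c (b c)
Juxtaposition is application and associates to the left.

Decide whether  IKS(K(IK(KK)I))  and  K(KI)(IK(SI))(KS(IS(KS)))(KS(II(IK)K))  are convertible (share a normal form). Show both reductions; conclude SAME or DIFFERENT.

Answer: SAME — A ⇓ S, B ⇓ S

Reduction:
Term A:
  start: IKS(K(IK(KK)I))
  →1  KS(K(IK(KK)I))
  →2  S

Term B:
  start: K(KI)(IK(SI))(KS(IS(KS)))(KS(II(IK)K))
  →1  KI(KS(IS(KS)))(KS(II(IK)K))
  →2  I(KS(II(IK)K))
  →3  KS(II(IK)K)
  →4  S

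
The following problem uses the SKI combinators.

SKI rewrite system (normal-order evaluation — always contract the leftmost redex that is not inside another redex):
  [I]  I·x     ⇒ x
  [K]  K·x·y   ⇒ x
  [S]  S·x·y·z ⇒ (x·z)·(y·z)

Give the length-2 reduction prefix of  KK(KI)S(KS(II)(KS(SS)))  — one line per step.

  start: KK(KI)S(KS(II)(KS(SS)))
  →1  KS(KS(II)(KS(SS)))
  →2  S

Answer: after 2 steps: S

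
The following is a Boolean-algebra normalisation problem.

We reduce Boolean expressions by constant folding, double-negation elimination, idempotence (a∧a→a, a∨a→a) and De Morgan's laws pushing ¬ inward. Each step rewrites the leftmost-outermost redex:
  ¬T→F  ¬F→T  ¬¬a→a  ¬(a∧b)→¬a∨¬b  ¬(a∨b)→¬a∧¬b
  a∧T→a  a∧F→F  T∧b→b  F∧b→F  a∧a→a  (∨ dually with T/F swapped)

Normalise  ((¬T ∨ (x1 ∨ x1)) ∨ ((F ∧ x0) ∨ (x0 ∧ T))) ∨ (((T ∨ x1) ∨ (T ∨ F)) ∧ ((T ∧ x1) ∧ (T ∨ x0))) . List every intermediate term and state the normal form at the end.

Answer: normal form = (x1 ∨ x0) ∨ x1  (in 12 steps)

Derivation:
  start: ((¬T ∨ (x1 ∨ x1)) ∨ ((F ∧ x0) ∨ (x0 ∧ T))) ∨ (((T ∨ x1) ∨ (T ∨ F)) ∧ ((T ∧ x1) ∧ (T ∨ x0)))
  [1] ((F ∨ (x1 ∨ x1)) ∨ ((F ∧ x0) ∨ (x0 ∧ T))) ∨ (((T ∨ x1) ∨ (T ∨ F)) ∧ ((T ∧ x1) ∧ (T ∨ x0)))
  [2] ((x1 ∨ x1) ∨ ((F ∧ x0) ∨ (x0 ∧ T))) ∨ (((T ∨ x1) ∨ (T ∨ F)) ∧ ((T ∧ x1) ∧ (T ∨ x0)))
  [3] (x1 ∨ ((F ∧ x0) ∨ (x0 ∧ T))) ∨ (((T ∨ x1) ∨ (T ∨ F)) ∧ ((T ∧ x1) ∧ (T ∨ x0)))
  [4] (x1 ∨ (F ∨ (x0 ∧ T))) ∨ (((T ∨ x1) ∨ (T ∨ F)) ∧ ((T ∧ x1) ∧ (T ∨ x0)))
  [5] (x1 ∨ (x0 ∧ T)) ∨ (((T ∨ x1) ∨ (T ∨ F)) ∧ ((T ∧ x1) ∧ (T ∨ x0)))
  [6] (x1 ∨ x0) ∨ (((T ∨ x1) ∨ (T ∨ F)) ∧ ((T ∧ x1) ∧ (T ∨ x0)))
  [7] (x1 ∨ x0) ∨ ((T ∨ (T ∨ F)) ∧ ((T ∧ x1) ∧ (T ∨ x0)))
  [8] (x1 ∨ x0) ∨ (T ∧ ((T ∧ x1) ∧ (T ∨ x0)))
  [9] (x1 ∨ x0) ∨ ((T ∧ x1) ∧ (T ∨ x0))
  [10] (x1 ∨ x0) ∨ (x1 ∧ (T ∨ x0))
  [11] (x1 ∨ x0) ∨ (x1 ∧ T)
  [12] (x1 ∨ x0) ∨ x1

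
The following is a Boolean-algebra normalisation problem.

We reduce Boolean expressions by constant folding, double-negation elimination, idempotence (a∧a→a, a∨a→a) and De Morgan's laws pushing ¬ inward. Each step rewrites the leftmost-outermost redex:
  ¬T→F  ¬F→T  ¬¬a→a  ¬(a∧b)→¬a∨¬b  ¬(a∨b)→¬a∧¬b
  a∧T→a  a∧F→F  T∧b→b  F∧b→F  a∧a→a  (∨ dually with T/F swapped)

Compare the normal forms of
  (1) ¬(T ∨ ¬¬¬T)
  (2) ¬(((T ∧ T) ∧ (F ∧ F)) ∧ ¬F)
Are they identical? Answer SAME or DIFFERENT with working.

Answer: DIFFERENT — A ⇓ F, B ⇓ T

Working:
Term A:
  start: ¬(T ∨ ¬¬¬T)
  [1] ¬T ∧ ¬¬¬¬T
  [2] F ∧ ¬¬¬¬T
  [3] F

Term B:
  start: ¬(((T ∧ T) ∧ (F ∧ F)) ∧ ¬F)
  [1] ¬((T ∧ T) ∧ (F ∧ F)) ∨ ¬¬F
  [2] (¬(T ∧ T) ∨ ¬(F ∧ F)) ∨ ¬¬F
  [3] ((¬T ∨ ¬T) ∨ ¬(F ∧ F)) ∨ ¬¬F
  [4] (¬T ∨ ¬(F ∧ F)) ∨ ¬¬F
  [5] (F ∨ ¬(F ∧ F)) ∨ ¬¬F
  [6] ¬(F ∧ F) ∨ ¬¬F
  [7] (¬F ∨ ¬F) ∨ ¬¬F
  [8] ¬F ∨ ¬¬F
  [9] T ∨ ¬¬F
  [10] T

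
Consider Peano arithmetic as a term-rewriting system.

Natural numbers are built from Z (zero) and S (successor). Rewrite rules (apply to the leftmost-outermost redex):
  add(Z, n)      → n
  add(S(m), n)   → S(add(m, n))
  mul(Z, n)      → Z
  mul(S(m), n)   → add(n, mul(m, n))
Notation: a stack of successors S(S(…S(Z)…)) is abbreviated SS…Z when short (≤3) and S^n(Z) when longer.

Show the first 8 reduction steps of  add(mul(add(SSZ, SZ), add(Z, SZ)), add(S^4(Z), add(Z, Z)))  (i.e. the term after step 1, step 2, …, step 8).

Answer: after 8 steps: S(add(add(add(Z, SZ), mul(add(Z, SZ), add(Z, SZ))), add(S^4(Z), add(Z, Z))))

Reduction:
  start: add(mul(add(SSZ, SZ), add(Z, SZ)), add(S^4(Z), add(Z, Z)))
  →1  add(mul(S(add(SZ, SZ)), add(Z, SZ)), add(S^4(Z), add(Z, Z)))
  →2  add(add(add(Z, SZ), mul(add(SZ, SZ), add(Z, SZ))), add(S^4(Z), add(Z, Z)))
  →3  add(add(SZ, mul(add(SZ, SZ), add(Z, SZ))), add(S^4(Z), add(Z, Z)))
  →4  add(S(add(Z, mul(add(SZ, SZ), add(Z, SZ)))), add(S^4(Z), add(Z, Z)))
  →5  S(add(add(Z, mul(add(SZ, SZ), add(Z, SZ))), add(S^4(Z), add(Z, Z))))
  →6  S(add(mul(add(SZ, SZ), add(Z, SZ)), add(S^4(Z), add(Z, Z))))
  →7  S(add(mul(S(add(Z, SZ)), add(Z, SZ)), add(S^4(Z), add(Z, Z))))
  →8  S(add(add(add(Z, SZ), mul(add(Z, SZ), add(Z, SZ))), add(S^4(Z), add(Z, Z))))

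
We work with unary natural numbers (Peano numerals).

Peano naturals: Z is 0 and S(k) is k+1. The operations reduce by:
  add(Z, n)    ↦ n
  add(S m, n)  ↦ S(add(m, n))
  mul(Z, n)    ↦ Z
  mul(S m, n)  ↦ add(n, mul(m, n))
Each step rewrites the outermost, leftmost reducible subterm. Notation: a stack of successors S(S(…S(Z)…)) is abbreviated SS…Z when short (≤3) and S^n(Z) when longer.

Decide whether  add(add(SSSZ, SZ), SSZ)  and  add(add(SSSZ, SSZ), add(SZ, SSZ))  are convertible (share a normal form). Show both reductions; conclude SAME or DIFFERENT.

Answer: DIFFERENT — A ⇓ S^6(Z), B ⇓ S^8(Z)

Derivation:
Term A:
  start: add(add(SSSZ, SZ), SSZ)
  →1  add(S(add(SSZ, SZ)), SSZ)
  →2  S(add(add(SSZ, SZ), SSZ))
  →3  S(add(S(add(SZ, SZ)), SSZ))
  →4  S(S(add(add(SZ, SZ), SSZ)))
  →5  S(S(add(S(add(Z, SZ)), SSZ)))
  →6  S(S(S(add(add(Z, SZ), SSZ))))
  →7  S(S(S(add(SZ, SSZ))))
  →8  S(S(S(S(add(Z, SSZ)))))
  →9  S^6(Z)

Term B:
  start: add(add(SSSZ, SSZ), add(SZ, SSZ))
  →1  add(S(add(SSZ, SSZ)), add(SZ, SSZ))
  →2  S(add(add(SSZ, SSZ), add(SZ, SSZ)))
  →3  S(add(S(add(SZ, SSZ)), add(SZ, SSZ)))
  →4  S(S(add(add(SZ, SSZ), add(SZ, SSZ))))
  →5  S(S(add(S(add(Z, SSZ)), add(SZ, SSZ))))
  →6  S(S(S(add(add(Z, SSZ), add(SZ, SSZ)))))
  →7  S(S(S(add(SSZ, add(SZ, SSZ)))))
  →8  S(S(S(S(add(SZ, add(SZ, SSZ))))))
  →9  S(S(S(S(S(add(Z, add(SZ, SSZ)))))))
  →10  S(S(S(S(S(add(SZ, SSZ))))))
  →11  S(S(S(S(S(S(add(Z, SSZ)))))))
  →12  S^8(Z)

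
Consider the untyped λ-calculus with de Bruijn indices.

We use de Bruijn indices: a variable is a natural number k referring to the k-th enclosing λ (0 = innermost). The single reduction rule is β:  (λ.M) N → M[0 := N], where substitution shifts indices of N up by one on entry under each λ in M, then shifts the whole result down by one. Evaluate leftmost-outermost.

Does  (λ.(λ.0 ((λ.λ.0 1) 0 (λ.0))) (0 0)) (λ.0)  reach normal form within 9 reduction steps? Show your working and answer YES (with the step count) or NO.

  start: (λ.(λ.0 ((λ.λ.0 1) 0 (λ.0))) (0 0)) (λ.0)
  step 1: (λ.0 ((λ.λ.0 1) 0 (λ.0))) ((λ.0) (λ.0))
  step 2: (λ.0) (λ.0) ((λ.λ.0 1) ((λ.0) (λ.0)) (λ.0))
  step 3: (λ.0) ((λ.λ.0 1) ((λ.0) (λ.0)) (λ.0))
  step 4: (λ.λ.0 1) ((λ.0) (λ.0)) (λ.0)
  step 5: (λ.0 ((λ.0) (λ.0))) (λ.0)
  step 6: (λ.0) ((λ.0) (λ.0))
  step 7: (λ.0) (λ.0)
  step 8: λ.0

Answer: YES — reaches normal form λ.0 in 8 ≤ 9 steps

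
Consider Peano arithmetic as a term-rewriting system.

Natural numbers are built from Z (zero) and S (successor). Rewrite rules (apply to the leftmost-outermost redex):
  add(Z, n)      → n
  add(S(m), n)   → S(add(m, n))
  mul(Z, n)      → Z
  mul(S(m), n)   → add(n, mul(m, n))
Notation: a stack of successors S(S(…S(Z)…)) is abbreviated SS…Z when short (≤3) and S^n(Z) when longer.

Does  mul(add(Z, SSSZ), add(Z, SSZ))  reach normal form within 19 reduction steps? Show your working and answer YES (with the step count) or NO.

  start: mul(add(Z, SSSZ), add(Z, SSZ))
  [1] mul(SSSZ, add(Z, SSZ))
  [2] add(add(Z, SSZ), mul(SSZ, add(Z, SSZ)))
  [3] add(SSZ, mul(SSZ, add(Z, SSZ)))
  [4] S(add(SZ, mul(SSZ, add(Z, SSZ))))
  [5] S(S(add(Z, mul(SSZ, add(Z, SSZ)))))
  [6] S(S(mul(SSZ, add(Z, SSZ))))
  [7] S(S(add(add(Z, SSZ), mul(SZ, add(Z, SSZ)))))
  [8] S(S(add(SSZ, mul(SZ, add(Z, SSZ)))))
  [9] S(S(S(add(SZ, mul(SZ, add(Z, SSZ))))))
  [10] S(S(S(S(add(Z, mul(SZ, add(Z, SSZ)))))))
  [11] S(S(S(S(mul(SZ, add(Z, SSZ))))))
  [12] S(S(S(S(add(add(Z, SSZ), mul(Z, add(Z, SSZ)))))))
  [13] S(S(S(S(add(SSZ, mul(Z, add(Z, SSZ)))))))
  [14] S(S(S(S(S(add(SZ, mul(Z, add(Z, SSZ))))))))
  [15] S(S(S(S(S(S(add(Z, mul(Z, add(Z, SSZ)))))))))
  [16] S(S(S(S(S(S(mul(Z, add(Z, SSZ))))))))
  [17] S^6(Z)

Answer: YES — reaches normal form S^6(Z) in 17 ≤ 19 steps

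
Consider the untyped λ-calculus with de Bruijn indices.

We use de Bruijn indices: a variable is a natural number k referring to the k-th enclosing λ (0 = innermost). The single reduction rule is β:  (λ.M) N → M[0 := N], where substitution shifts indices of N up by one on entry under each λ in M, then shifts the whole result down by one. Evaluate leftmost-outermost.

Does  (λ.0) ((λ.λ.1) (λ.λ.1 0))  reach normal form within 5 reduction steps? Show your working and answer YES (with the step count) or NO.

  start: (λ.0) ((λ.λ.1) (λ.λ.1 0))
  →1  (λ.λ.1) (λ.λ.1 0)
  →2  λ.λ.λ.1 0

Answer: YES — reaches normal form λ.λ.λ.1 0 in 2 ≤ 5 steps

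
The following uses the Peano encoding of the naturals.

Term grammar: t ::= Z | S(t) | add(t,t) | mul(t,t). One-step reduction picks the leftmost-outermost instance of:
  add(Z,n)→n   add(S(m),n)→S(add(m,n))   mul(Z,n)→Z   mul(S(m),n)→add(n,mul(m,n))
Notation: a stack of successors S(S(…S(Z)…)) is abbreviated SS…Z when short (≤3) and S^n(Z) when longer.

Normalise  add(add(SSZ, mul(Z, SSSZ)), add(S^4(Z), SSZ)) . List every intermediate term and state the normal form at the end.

Answer: normal form = S^8(Z)  (in 12 steps)

Derivation:
  start: add(add(SSZ, mul(Z, SSSZ)), add(S^4(Z), SSZ))
  [1] add(S(add(SZ, mul(Z, SSSZ))), add(S^4(Z), SSZ))
  [2] S(add(add(SZ, mul(Z, SSSZ)), add(S^4(Z), SSZ)))
  [3] S(add(S(add(Z, mul(Z, SSSZ))), add(S^4(Z), SSZ)))
  [4] S(S(add(add(Z, mul(Z, SSSZ)), add(S^4(Z), SSZ))))
  [5] S(S(add(mul(Z, SSSZ), add(S^4(Z), SSZ))))
  [6] S(S(add(Z, add(S^4(Z), SSZ))))
  [7] S(S(add(S^4(Z), SSZ)))
  [8] S(S(S(add(SSSZ, SSZ))))
  [9] S(S(S(S(add(SSZ, SSZ)))))
  [10] S(S(S(S(S(add(SZ, SSZ))))))
  [11] S(S(S(S(S(S(add(Z, SSZ)))))))
  [12] S^8(Z)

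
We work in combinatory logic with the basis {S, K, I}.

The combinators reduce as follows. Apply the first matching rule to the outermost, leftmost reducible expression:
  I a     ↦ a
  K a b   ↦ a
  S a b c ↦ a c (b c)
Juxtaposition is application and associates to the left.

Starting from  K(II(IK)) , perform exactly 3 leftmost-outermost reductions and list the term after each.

Answer: after 3 steps: KK

Derivation:
  start: K(II(IK))
  →1  K(I(IK))
  →2  K(IK)
  →3  KK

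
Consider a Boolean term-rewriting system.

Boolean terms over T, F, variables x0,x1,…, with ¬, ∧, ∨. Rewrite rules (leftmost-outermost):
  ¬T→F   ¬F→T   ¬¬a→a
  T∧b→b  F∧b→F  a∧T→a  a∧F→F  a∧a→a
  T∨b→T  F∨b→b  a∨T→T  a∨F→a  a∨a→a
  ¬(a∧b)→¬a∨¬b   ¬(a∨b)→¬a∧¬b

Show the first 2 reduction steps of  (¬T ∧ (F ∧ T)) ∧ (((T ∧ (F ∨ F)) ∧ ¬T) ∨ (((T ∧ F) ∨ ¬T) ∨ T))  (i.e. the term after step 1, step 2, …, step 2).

  start: (¬T ∧ (F ∧ T)) ∧ (((T ∧ (F ∨ F)) ∧ ¬T) ∨ (((T ∧ F) ∨ ¬T) ∨ T))
  step 1: (F ∧ (F ∧ T)) ∧ (((T ∧ (F ∨ F)) ∧ ¬T) ∨ (((T ∧ F) ∨ ¬T) ∨ T))
  step 2: F ∧ (((T ∧ (F ∨ F)) ∧ ¬T) ∨ (((T ∧ F) ∨ ¬T) ∨ T))

Answer: after 2 steps: F ∧ (((T ∧ (F ∨ F)) ∧ ¬T) ∨ (((T ∧ F) ∨ ¬T) ∨ T))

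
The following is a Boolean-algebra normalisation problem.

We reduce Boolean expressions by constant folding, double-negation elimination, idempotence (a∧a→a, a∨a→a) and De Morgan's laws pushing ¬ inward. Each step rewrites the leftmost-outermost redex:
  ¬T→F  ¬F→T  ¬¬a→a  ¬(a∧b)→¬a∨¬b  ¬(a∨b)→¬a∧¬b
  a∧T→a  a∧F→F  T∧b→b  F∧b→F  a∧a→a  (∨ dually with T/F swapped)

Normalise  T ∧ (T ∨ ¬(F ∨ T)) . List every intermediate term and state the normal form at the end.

Answer: normal form = T  (in 2 steps)

Reduction:
  start: T ∧ (T ∨ ¬(F ∨ T))
  →1  T ∨ ¬(F ∨ T)
  →2  T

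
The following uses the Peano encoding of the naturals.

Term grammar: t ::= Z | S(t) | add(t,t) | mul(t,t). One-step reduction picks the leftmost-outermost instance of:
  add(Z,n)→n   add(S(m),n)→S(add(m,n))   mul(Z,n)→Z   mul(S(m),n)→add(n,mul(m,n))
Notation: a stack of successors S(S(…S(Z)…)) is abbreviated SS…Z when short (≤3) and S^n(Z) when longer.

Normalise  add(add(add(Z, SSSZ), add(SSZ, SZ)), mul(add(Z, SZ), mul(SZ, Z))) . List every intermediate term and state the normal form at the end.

Answer: normal form = S^6(Z)  (in 22 steps)

Reduction:
  start: add(add(add(Z, SSSZ), add(SSZ, SZ)), mul(add(Z, SZ), mul(SZ, Z)))
  [1] add(add(SSSZ, add(SSZ, SZ)), mul(add(Z, SZ), mul(SZ, Z)))
  [2] add(S(add(SSZ, add(SSZ, SZ))), mul(add(Z, SZ), mul(SZ, Z)))
  [3] S(add(add(SSZ, add(SSZ, SZ)), mul(add(Z, SZ), mul(SZ, Z))))
  [4] S(add(S(add(SZ, add(SSZ, SZ))), mul(add(Z, SZ), mul(SZ, Z))))
  [5] S(S(add(add(SZ, add(SSZ, SZ)), mul(add(Z, SZ), mul(SZ, Z)))))
  [6] S(S(add(S(add(Z, add(SSZ, SZ))), mul(add(Z, SZ), mul(SZ, Z)))))
  [7] S(S(S(add(add(Z, add(SSZ, SZ)), mul(add(Z, SZ), mul(SZ, Z))))))
  [8] S(S(S(add(add(SSZ, SZ), mul(add(Z, SZ), mul(SZ, Z))))))
  [9] S(S(S(add(S(add(SZ, SZ)), mul(add(Z, SZ), mul(SZ, Z))))))
  [10] S(S(S(S(add(add(SZ, SZ), mul(add(Z, SZ), mul(SZ, Z)))))))
  [11] S(S(S(S(add(S(add(Z, SZ)), mul(add(Z, SZ), mul(SZ, Z)))))))
  [12] S(S(S(S(S(add(add(Z, SZ), mul(add(Z, SZ), mul(SZ, Z))))))))
  [13] S(S(S(S(S(add(SZ, mul(add(Z, SZ), mul(SZ, Z))))))))
  [14] S(S(S(S(S(S(add(Z, mul(add(Z, SZ), mul(SZ, Z)))))))))
  [15] S(S(S(S(S(S(mul(add(Z, SZ), mul(SZ, Z))))))))
  [16] S(S(S(S(S(S(mul(SZ, mul(SZ, Z))))))))
  [17] S(S(S(S(S(S(add(mul(SZ, Z), mul(Z, mul(SZ, Z)))))))))
  [18] S(S(S(S(S(S(add(add(Z, mul(Z, Z)), mul(Z, mul(SZ, Z)))))))))
  [19] S(S(S(S(S(S(add(mul(Z, Z), mul(Z, mul(SZ, Z)))))))))
  [20] S(S(S(S(S(S(add(Z, mul(Z, mul(SZ, Z)))))))))
  [21] S(S(S(S(S(S(mul(Z, mul(SZ, Z))))))))
  [22] S^6(Z)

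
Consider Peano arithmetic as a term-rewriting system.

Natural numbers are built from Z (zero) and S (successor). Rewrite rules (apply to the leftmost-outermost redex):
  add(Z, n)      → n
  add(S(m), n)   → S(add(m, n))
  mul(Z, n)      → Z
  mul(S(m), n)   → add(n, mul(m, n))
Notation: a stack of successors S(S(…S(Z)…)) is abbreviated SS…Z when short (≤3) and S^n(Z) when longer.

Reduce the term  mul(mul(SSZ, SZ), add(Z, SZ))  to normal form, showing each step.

  start: mul(mul(SSZ, SZ), add(Z, SZ))
  →1  mul(add(SZ, mul(SZ, SZ)), add(Z, SZ))
  →2  mul(S(add(Z, mul(SZ, SZ))), add(Z, SZ))
  →3  add(add(Z, SZ), mul(add(Z, mul(SZ, SZ)), add(Z, SZ)))
  →4  add(SZ, mul(add(Z, mul(SZ, SZ)), add(Z, SZ)))
  →5  S(add(Z, mul(add(Z, mul(SZ, SZ)), add(Z, SZ))))
  →6  S(mul(add(Z, mul(SZ, SZ)), add(Z, SZ)))
  →7  S(mul(mul(SZ, SZ), add(Z, SZ)))
  →8  S(mul(add(SZ, mul(Z, SZ)), add(Z, SZ)))
  →9  S(mul(S(add(Z, mul(Z, SZ))), add(Z, SZ)))
  →10  S(add(add(Z, SZ), mul(add(Z, mul(Z, SZ)), add(Z, SZ))))
  →11  S(add(SZ, mul(add(Z, mul(Z, SZ)), add(Z, SZ))))
  →12  S(S(add(Z, mul(add(Z, mul(Z, SZ)), add(Z, SZ)))))
  →13  S(S(mul(add(Z, mul(Z, SZ)), add(Z, SZ))))
  →14  S(S(mul(mul(Z, SZ), add(Z, SZ))))
  →15  S(S(mul(Z, add(Z, SZ))))
  →16  SSZ

Answer: normal form = SSZ  (in 16 steps)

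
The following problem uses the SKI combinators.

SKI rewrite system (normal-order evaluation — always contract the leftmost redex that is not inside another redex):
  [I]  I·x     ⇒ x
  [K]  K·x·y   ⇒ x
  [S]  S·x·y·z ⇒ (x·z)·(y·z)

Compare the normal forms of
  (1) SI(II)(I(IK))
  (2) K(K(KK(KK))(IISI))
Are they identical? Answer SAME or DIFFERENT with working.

Answer: SAME — A ⇓ KK, B ⇓ KK

Working:
Term A:
  start: SI(II)(I(IK))
  step 1: I(I(IK))(II(I(IK)))
  step 2: I(IK)(II(I(IK)))
  step 3: IK(II(I(IK)))
  step 4: K(II(I(IK)))
  step 5: K(I(I(IK)))
  step 6: K(I(IK))
  step 7: K(IK)
  step 8: KK

Term B:
  start: K(K(KK(KK))(IISI))
  step 1: K(KK(KK))
  step 2: KK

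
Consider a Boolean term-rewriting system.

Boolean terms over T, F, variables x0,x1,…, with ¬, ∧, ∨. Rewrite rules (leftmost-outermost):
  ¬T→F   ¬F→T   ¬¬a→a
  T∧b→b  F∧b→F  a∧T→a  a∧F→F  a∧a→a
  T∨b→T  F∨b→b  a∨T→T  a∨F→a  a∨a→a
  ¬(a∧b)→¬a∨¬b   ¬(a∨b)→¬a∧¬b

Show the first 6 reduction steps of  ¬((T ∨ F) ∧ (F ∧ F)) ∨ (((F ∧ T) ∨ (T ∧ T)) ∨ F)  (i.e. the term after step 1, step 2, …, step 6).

  start: ¬((T ∨ F) ∧ (F ∧ F)) ∨ (((F ∧ T) ∨ (T ∧ T)) ∨ F)
  →1  (¬(T ∨ F) ∨ ¬(F ∧ F)) ∨ (((F ∧ T) ∨ (T ∧ T)) ∨ F)
  →2  ((¬T ∧ ¬F) ∨ ¬(F ∧ F)) ∨ (((F ∧ T) ∨ (T ∧ T)) ∨ F)
  →3  ((F ∧ ¬F) ∨ ¬(F ∧ F)) ∨ (((F ∧ T) ∨ (T ∧ T)) ∨ F)
  →4  (F ∨ ¬(F ∧ F)) ∨ (((F ∧ T) ∨ (T ∧ T)) ∨ F)
  →5  ¬(F ∧ F) ∨ (((F ∧ T) ∨ (T ∧ T)) ∨ F)
  →6  (¬F ∨ ¬F) ∨ (((F ∧ T) ∨ (T ∧ T)) ∨ F)

Answer: after 6 steps: (¬F ∨ ¬F) ∨ (((F ∧ T) ∨ (T ∧ T)) ∨ F)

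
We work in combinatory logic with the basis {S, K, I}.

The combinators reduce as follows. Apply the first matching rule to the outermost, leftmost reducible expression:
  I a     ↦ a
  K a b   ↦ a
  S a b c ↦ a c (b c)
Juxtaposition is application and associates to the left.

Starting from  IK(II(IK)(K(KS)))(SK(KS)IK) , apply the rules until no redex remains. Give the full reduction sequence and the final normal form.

Answer: normal form = K(K(KS))  (in 5 steps)

Working:
  start: IK(II(IK)(K(KS)))(SK(KS)IK)
  →1  K(II(IK)(K(KS)))(SK(KS)IK)
  →2  II(IK)(K(KS))
  →3  I(IK)(K(KS))
  →4  IK(K(KS))
  →5  K(K(KS))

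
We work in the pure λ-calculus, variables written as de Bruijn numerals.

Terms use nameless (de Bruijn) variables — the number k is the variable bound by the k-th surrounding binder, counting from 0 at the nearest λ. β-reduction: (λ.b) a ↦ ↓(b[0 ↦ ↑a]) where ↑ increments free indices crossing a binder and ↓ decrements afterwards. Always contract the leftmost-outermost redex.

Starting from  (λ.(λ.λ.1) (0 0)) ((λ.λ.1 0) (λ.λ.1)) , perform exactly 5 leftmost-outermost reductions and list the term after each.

  start: (λ.(λ.λ.1) (0 0)) ((λ.λ.1 0) (λ.λ.1))
  →1  (λ.λ.1) ((λ.λ.1 0) (λ.λ.1) ((λ.λ.1 0) (λ.λ.1)))
  →2  λ.(λ.λ.1 0) (λ.λ.1) ((λ.λ.1 0) (λ.λ.1))
  →3  λ.(λ.(λ.λ.1) 0) ((λ.λ.1 0) (λ.λ.1))
  →4  λ.(λ.λ.1) ((λ.λ.1 0) (λ.λ.1))
  →5  λ.λ.(λ.λ.1 0) (λ.λ.1)

Answer: after 5 steps: λ.λ.(λ.λ.1 0) (λ.λ.1)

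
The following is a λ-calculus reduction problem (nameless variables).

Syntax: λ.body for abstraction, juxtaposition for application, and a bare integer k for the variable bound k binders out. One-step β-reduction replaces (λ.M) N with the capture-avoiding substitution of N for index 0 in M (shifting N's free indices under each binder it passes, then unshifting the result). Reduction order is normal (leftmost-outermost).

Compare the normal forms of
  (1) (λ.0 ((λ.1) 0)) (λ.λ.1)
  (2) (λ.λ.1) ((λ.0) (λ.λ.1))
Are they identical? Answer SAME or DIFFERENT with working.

Answer: SAME — A ⇓ λ.λ.λ.1, B ⇓ λ.λ.λ.1

Reduction:
Term A:
  start: (λ.0 ((λ.1) 0)) (λ.λ.1)
  [1] (λ.λ.1) ((λ.λ.λ.1) (λ.λ.1))
  [2] λ.(λ.λ.λ.1) (λ.λ.1)
  [3] λ.λ.λ.1

Term B:
  start: (λ.λ.1) ((λ.0) (λ.λ.1))
  [1] λ.(λ.0) (λ.λ.1)
  [2] λ.λ.λ.1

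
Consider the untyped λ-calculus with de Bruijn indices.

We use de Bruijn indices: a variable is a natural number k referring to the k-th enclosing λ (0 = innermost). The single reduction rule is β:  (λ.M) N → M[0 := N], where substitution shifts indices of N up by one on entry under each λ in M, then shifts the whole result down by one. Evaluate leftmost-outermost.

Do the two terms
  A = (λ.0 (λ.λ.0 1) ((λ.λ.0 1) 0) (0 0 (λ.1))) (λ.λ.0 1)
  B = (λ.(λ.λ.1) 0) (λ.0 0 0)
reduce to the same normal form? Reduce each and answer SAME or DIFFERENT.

Term A:
  start: (λ.0 (λ.λ.0 1) ((λ.λ.0 1) 0) (0 0 (λ.1))) (λ.λ.0 1)
  step 1: (λ.λ.0 1) (λ.λ.0 1) ((λ.λ.0 1) (λ.λ.0 1)) ((λ.λ.0 1) (λ.λ.0 1) (λ.λ.λ.0 1))
  step 2: (λ.0 (λ.λ.0 1)) ((λ.λ.0 1) (λ.λ.0 1)) ((λ.λ.0 1) (λ.λ.0 1) (λ.λ.λ.0 1))
  step 3: (λ.λ.0 1) (λ.λ.0 1) (λ.λ.0 1) ((λ.λ.0 1) (λ.λ.0 1) (λ.λ.λ.0 1))
  step 4: (λ.0 (λ.λ.0 1)) (λ.λ.0 1) ((λ.λ.0 1) (λ.λ.0 1) (λ.λ.λ.0 1))
  step 5: (λ.λ.0 1) (λ.λ.0 1) ((λ.λ.0 1) (λ.λ.0 1) (λ.λ.λ.0 1))
  step 6: (λ.0 (λ.λ.0 1)) ((λ.λ.0 1) (λ.λ.0 1) (λ.λ.λ.0 1))
  step 7: (λ.λ.0 1) (λ.λ.0 1) (λ.λ.λ.0 1) (λ.λ.0 1)
  step 8: (λ.0 (λ.λ.0 1)) (λ.λ.λ.0 1) (λ.λ.0 1)
  step 9: (λ.λ.λ.0 1) (λ.λ.0 1) (λ.λ.0 1)
  step 10: (λ.λ.0 1) (λ.λ.0 1)
  step 11: λ.0 (λ.λ.0 1)

Term B:
  start: (λ.(λ.λ.1) 0) (λ.0 0 0)
  step 1: (λ.λ.1) (λ.0 0 0)
  step 2: λ.λ.0 0 0

Answer: DIFFERENT — A ⇓ λ.0 (λ.λ.0 1), B ⇓ λ.λ.0 0 0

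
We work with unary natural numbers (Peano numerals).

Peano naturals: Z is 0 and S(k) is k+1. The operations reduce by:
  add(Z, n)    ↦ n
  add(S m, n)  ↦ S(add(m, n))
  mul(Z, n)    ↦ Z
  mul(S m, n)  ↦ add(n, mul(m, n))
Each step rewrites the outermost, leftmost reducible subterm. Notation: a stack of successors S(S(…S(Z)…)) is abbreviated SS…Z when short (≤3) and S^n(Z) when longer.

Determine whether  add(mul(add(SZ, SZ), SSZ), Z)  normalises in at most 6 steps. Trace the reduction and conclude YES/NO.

Answer: NO — after 6 steps the term is S(S(add(add(Z, mul(add(Z, SZ), SSZ)), Z))), not yet normal

Derivation:
  start: add(mul(add(SZ, SZ), SSZ), Z)
  [1] add(mul(S(add(Z, SZ)), SSZ), Z)
  [2] add(add(SSZ, mul(add(Z, SZ), SSZ)), Z)
  [3] add(S(add(SZ, mul(add(Z, SZ), SSZ))), Z)
  [4] S(add(add(SZ, mul(add(Z, SZ), SSZ)), Z))
  [5] S(add(S(add(Z, mul(add(Z, SZ), SSZ))), Z))
  [6] S(S(add(add(Z, mul(add(Z, SZ), SSZ)), Z)))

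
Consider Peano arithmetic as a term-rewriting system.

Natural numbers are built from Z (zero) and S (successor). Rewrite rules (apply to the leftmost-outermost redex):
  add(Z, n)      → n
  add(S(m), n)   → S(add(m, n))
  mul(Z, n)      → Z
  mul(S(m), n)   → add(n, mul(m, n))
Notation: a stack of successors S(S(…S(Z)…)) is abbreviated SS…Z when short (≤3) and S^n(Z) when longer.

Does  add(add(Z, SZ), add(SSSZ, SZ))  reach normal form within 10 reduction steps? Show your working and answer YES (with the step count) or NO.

Answer: YES — reaches normal form S^5(Z) in 7 ≤ 10 steps

Reduction:
  start: add(add(Z, SZ), add(SSSZ, SZ))
  step 1: add(SZ, add(SSSZ, SZ))
  step 2: S(add(Z, add(SSSZ, SZ)))
  step 3: S(add(SSSZ, SZ))
  step 4: S(S(add(SSZ, SZ)))
  step 5: S(S(S(add(SZ, SZ))))
  step 6: S(S(S(S(add(Z, SZ)))))
  step 7: S^5(Z)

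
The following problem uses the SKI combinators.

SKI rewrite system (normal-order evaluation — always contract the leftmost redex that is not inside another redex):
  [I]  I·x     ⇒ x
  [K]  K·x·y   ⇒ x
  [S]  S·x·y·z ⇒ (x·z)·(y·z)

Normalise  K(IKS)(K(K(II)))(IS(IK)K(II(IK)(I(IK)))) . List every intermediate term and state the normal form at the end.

Answer: normal form = S  (in 3 steps)

Derivation:
  start: K(IKS)(K(K(II)))(IS(IK)K(II(IK)(I(IK))))
  step 1: IKS(IS(IK)K(II(IK)(I(IK))))
  step 2: KS(IS(IK)K(II(IK)(I(IK))))
  step 3: S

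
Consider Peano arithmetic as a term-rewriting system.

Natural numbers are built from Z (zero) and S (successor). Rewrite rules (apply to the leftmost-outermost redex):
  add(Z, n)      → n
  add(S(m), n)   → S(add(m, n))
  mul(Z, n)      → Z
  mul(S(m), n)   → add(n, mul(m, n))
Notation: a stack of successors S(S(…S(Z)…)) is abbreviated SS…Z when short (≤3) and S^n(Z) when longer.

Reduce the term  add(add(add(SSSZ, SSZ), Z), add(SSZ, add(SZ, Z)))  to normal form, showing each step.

  start: add(add(add(SSSZ, SSZ), Z), add(SSZ, add(SZ, Z)))
  step 1: add(add(S(add(SSZ, SSZ)), Z), add(SSZ, add(SZ, Z)))
  step 2: add(S(add(add(SSZ, SSZ), Z)), add(SSZ, add(SZ, Z)))
  step 3: S(add(add(add(SSZ, SSZ), Z), add(SSZ, add(SZ, Z))))
  step 4: S(add(add(S(add(SZ, SSZ)), Z), add(SSZ, add(SZ, Z))))
  step 5: S(add(S(add(add(SZ, SSZ), Z)), add(SSZ, add(SZ, Z))))
  step 6: S(S(add(add(add(SZ, SSZ), Z), add(SSZ, add(SZ, Z)))))
  step 7: S(S(add(add(S(add(Z, SSZ)), Z), add(SSZ, add(SZ, Z)))))
  step 8: S(S(add(S(add(add(Z, SSZ), Z)), add(SSZ, add(SZ, Z)))))
  step 9: S(S(S(add(add(add(Z, SSZ), Z), add(SSZ, add(SZ, Z))))))
  step 10: S(S(S(add(add(SSZ, Z), add(SSZ, add(SZ, Z))))))
  step 11: S(S(S(add(S(add(SZ, Z)), add(SSZ, add(SZ, Z))))))
  step 12: S(S(S(S(add(add(SZ, Z), add(SSZ, add(SZ, Z)))))))
  step 13: S(S(S(S(add(S(add(Z, Z)), add(SSZ, add(SZ, Z)))))))
  step 14: S(S(S(S(S(add(add(Z, Z), add(SSZ, add(SZ, Z))))))))
  step 15: S(S(S(S(S(add(Z, add(SSZ, add(SZ, Z))))))))
  step 16: S(S(S(S(S(add(SSZ, add(SZ, Z)))))))
  step 17: S(S(S(S(S(S(add(SZ, add(SZ, Z))))))))
  step 18: S(S(S(S(S(S(S(add(Z, add(SZ, Z)))))))))
  step 19: S(S(S(S(S(S(S(add(SZ, Z))))))))
  step 20: S(S(S(S(S(S(S(S(add(Z, Z)))))))))
  step 21: S^8(Z)

Answer: normal form = S^8(Z)  (in 21 steps)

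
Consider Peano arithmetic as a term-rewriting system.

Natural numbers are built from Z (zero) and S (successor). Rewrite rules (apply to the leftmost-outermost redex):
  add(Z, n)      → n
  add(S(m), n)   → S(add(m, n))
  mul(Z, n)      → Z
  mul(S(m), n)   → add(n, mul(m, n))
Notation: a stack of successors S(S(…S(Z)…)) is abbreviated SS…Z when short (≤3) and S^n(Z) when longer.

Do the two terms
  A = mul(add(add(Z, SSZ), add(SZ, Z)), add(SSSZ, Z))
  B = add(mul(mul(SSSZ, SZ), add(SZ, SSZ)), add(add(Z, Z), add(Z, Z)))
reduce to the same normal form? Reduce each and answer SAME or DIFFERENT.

Term A:
  start: mul(add(add(Z, SSZ), add(SZ, Z)), add(SSSZ, Z))
  step 1: mul(add(SSZ, add(SZ, Z)), add(SSSZ, Z))
  step 2: mul(S(add(SZ, add(SZ, Z))), add(SSSZ, Z))
  step 3: add(add(SSSZ, Z), mul(add(SZ, add(SZ, Z)), add(SSSZ, Z)))
  step 4: add(S(add(SSZ, Z)), mul(add(SZ, add(SZ, Z)), add(SSSZ, Z)))
  step 5: S(add(add(SSZ, Z), mul(add(SZ, add(SZ, Z)), add(SSSZ, Z))))
  step 6: S(add(S(add(SZ, Z)), mul(add(SZ, add(SZ, Z)), add(SSSZ, Z))))
  step 7: S(S(add(add(SZ, Z), mul(add(SZ, add(SZ, Z)), add(SSSZ, Z)))))
  step 8: S(S(add(S(add(Z, Z)), mul(add(SZ, add(SZ, Z)), add(SSSZ, Z)))))
  step 9: S(S(S(add(add(Z, Z), mul(add(SZ, add(SZ, Z)), add(SSSZ, Z))))))
  step 10: S(S(S(add(Z, mul(add(SZ, add(SZ, Z)), add(SSSZ, Z))))))
  step 11: S(S(S(mul(add(SZ, add(SZ, Z)), add(SSSZ, Z)))))
  step 12: S(S(S(mul(S(add(Z, add(SZ, Z))), add(SSSZ, Z)))))
  step 13: S(S(S(add(add(SSSZ, Z), mul(add(Z, add(SZ, Z)), add(SSSZ, Z))))))
  step 14: S(S(S(add(S(add(SSZ, Z)), mul(add(Z, add(SZ, Z)), add(SSSZ, Z))))))
  step 15: S(S(S(S(add(add(SSZ, Z), mul(add(Z, add(SZ, Z)), add(SSSZ, Z)))))))
  step 16: S(S(S(S(add(S(add(SZ, Z)), mul(add(Z, add(SZ, Z)), add(SSSZ, Z)))))))
  step 17: S(S(S(S(S(add(add(SZ, Z), mul(add(Z, add(SZ, Z)), add(SSSZ, Z))))))))
  step 18: S(S(S(S(S(add(S(add(Z, Z)), mul(add(Z, add(SZ, Z)), add(SSSZ, Z))))))))
  step 19: S(S(S(S(S(S(add(add(Z, Z), mul(add(Z, add(SZ, Z)), add(SSSZ, Z)))))))))
  step 20: S(S(S(S(S(S(add(Z, mul(add(Z, add(SZ, Z)), add(SSSZ, Z)))))))))
  step 21: S(S(S(S(S(S(mul(add(Z, add(SZ, Z)), add(SSSZ, Z))))))))
  step 22: S(S(S(S(S(S(mul(add(SZ, Z), add(SSSZ, Z))))))))
  step 23: S(S(S(S(S(S(mul(S(add(Z, Z)), add(SSSZ, Z))))))))
  step 24: S(S(S(S(S(S(add(add(SSSZ, Z), mul(add(Z, Z), add(SSSZ, Z)))))))))
  step 25: S(S(S(S(S(S(add(S(add(SSZ, Z)), mul(add(Z, Z), add(SSSZ, Z)))))))))
  step 26: S(S(S(S(S(S(S(add(add(SSZ, Z), mul(add(Z, Z), add(SSSZ, Z))))))))))
  step 27: S(S(S(S(S(S(S(add(S(add(SZ, Z)), mul(add(Z, Z), add(SSSZ, Z))))))))))
  step 28: S(S(S(S(S(S(S(S(add(add(SZ, Z), mul(add(Z, Z), add(SSSZ, Z)))))))))))
  step 29: S(S(S(S(S(S(S(S(add(S(add(Z, Z)), mul(add(Z, Z), add(SSSZ, Z)))))))))))
  step 30: S(S(S(S(S(S(S(S(S(add(add(Z, Z), mul(add(Z, Z), add(SSSZ, Z))))))))))))
  step 31: S(S(S(S(S(S(S(S(S(add(Z, mul(add(Z, Z), add(SSSZ, Z))))))))))))
  step 32: S(S(S(S(S(S(S(S(S(mul(add(Z, Z), add(SSSZ, Z)))))))))))
  step 33: S(S(S(S(S(S(S(S(S(mul(Z, add(SSSZ, Z)))))))))))
  step 34: S^9(Z)

Term B:
  start: add(mul(mul(SSSZ, SZ), add(SZ, SSZ)), add(add(Z, Z), add(Z, Z)))
  step 1: add(mul(add(SZ, mul(SSZ, SZ)), add(SZ, SSZ)), add(add(Z, Z), add(Z, Z)))
  step 2: add(mul(S(add(Z, mul(SSZ, SZ))), add(SZ, SSZ)), add(add(Z, Z), add(Z, Z)))
  step 3: add(add(add(SZ, SSZ), mul(add(Z, mul(SSZ, SZ)), add(SZ, SSZ))), add(add(Z, Z), add(Z, Z)))
  step 4: add(add(S(add(Z, SSZ)), mul(add(Z, mul(SSZ, SZ)), add(SZ, SSZ))), add(add(Z, Z), add(Z, Z)))
  step 5: add(S(add(add(Z, SSZ), mul(add(Z, mul(SSZ, SZ)), add(SZ, SSZ)))), add(add(Z, Z), add(Z, Z)))
  step 6: S(add(add(add(Z, SSZ), mul(add(Z, mul(SSZ, SZ)), add(SZ, SSZ))), add(add(Z, Z), add(Z, Z))))
  step 7: S(add(add(SSZ, mul(add(Z, mul(SSZ, SZ)), add(SZ, SSZ))), add(add(Z, Z), add(Z, Z))))
  step 8: S(add(S(add(SZ, mul(add(Z, mul(SSZ, SZ)), add(SZ, SSZ)))), add(add(Z, Z), add(Z, Z))))
  step 9: S(S(add(add(SZ, mul(add(Z, mul(SSZ, SZ)), add(SZ, SSZ))), add(add(Z, Z), add(Z, Z)))))
  step 10: S(S(add(S(add(Z, mul(add(Z, mul(SSZ, SZ)), add(SZ, SSZ)))), add(add(Z, Z), add(Z, Z)))))
  step 11: S(S(S(add(add(Z, mul(add(Z, mul(SSZ, SZ)), add(SZ, SSZ))), add(add(Z, Z), add(Z, Z))))))
  step 12: S(S(S(add(mul(add(Z, mul(SSZ, SZ)), add(SZ, SSZ)), add(add(Z, Z), add(Z, Z))))))
  step 13: S(S(S(add(mul(mul(SSZ, SZ), add(SZ, SSZ)), add(add(Z, Z), add(Z, Z))))))
  step 14: S(S(S(add(mul(add(SZ, mul(SZ, SZ)), add(SZ, SSZ)), add(add(Z, Z), add(Z, Z))))))
  step 15: S(S(S(add(mul(S(add(Z, mul(SZ, SZ))), add(SZ, SSZ)), add(add(Z, Z), add(Z, Z))))))
  step 16: S(S(S(add(add(add(SZ, SSZ), mul(add(Z, mul(SZ, SZ)), add(SZ, SSZ))), add(add(Z, Z), add(Z, Z))))))
  step 17: S(S(S(add(add(S(add(Z, SSZ)), mul(add(Z, mul(SZ, SZ)), add(SZ, SSZ))), add(add(Z, Z), add(Z, Z))))))
  step 18: S(S(S(add(S(add(add(Z, SSZ), mul(add(Z, mul(SZ, SZ)), add(SZ, SSZ)))), add(add(Z, Z), add(Z, Z))))))
  step 19: S(S(S(S(add(add(add(Z, SSZ), mul(add(Z, mul(SZ, SZ)), add(SZ, SSZ))), add(add(Z, Z), add(Z, Z)))))))
  step 20: S(S(S(S(add(add(SSZ, mul(add(Z, mul(SZ, SZ)), add(SZ, SSZ))), add(add(Z, Z), add(Z, Z)))))))
  step 21: S(S(S(S(add(S(add(SZ, mul(add(Z, mul(SZ, SZ)), add(SZ, SSZ)))), add(add(Z, Z), add(Z, Z)))))))
  step 22: S(S(S(S(S(add(add(SZ, mul(add(Z, mul(SZ, SZ)), add(SZ, SSZ))), add(add(Z, Z), add(Z, Z))))))))
  step 23: S(S(S(S(S(add(S(add(Z, mul(add(Z, mul(SZ, SZ)), add(SZ, SSZ)))), add(add(Z, Z), add(Z, Z))))))))
  step 24: S(S(S(S(S(S(add(add(Z, mul(add(Z, mul(SZ, SZ)), add(SZ, SSZ))), add(add(Z, Z), add(Z, Z)))))))))
  step 25: S(S(S(S(S(S(add(mul(add(Z, mul(SZ, SZ)), add(SZ, SSZ)), add(add(Z, Z), add(Z, Z)))))))))
  step 26: S(S(S(S(S(S(add(mul(mul(SZ, SZ), add(SZ, SSZ)), add(add(Z, Z), add(Z, Z)))))))))
  step 27: S(S(S(S(S(S(add(mul(add(SZ, mul(Z, SZ)), add(SZ, SSZ)), add(add(Z, Z), add(Z, Z)))))))))
  step 28: S(S(S(S(S(S(add(mul(S(add(Z, mul(Z, SZ))), add(SZ, SSZ)), add(add(Z, Z), add(Z, Z)))))))))
  step 29: S(S(S(S(S(S(add(add(add(SZ, SSZ), mul(add(Z, mul(Z, SZ)), add(SZ, SSZ))), add(add(Z, Z), add(Z, Z)))))))))
  step 30: S(S(S(S(S(S(add(add(S(add(Z, SSZ)), mul(add(Z, mul(Z, SZ)), add(SZ, SSZ))), add(add(Z, Z), add(Z, Z)))))))))
  step 31: S(S(S(S(S(S(add(S(add(add(Z, SSZ), mul(add(Z, mul(Z, SZ)), add(SZ, SSZ)))), add(add(Z, Z), add(Z, Z)))))))))
  step 32: S(S(S(S(S(S(S(add(add(add(Z, SSZ), mul(add(Z, mul(Z, SZ)), add(SZ, SSZ))), add(add(Z, Z), add(Z, Z))))))))))
  step 33: S(S(S(S(S(S(S(add(add(SSZ, mul(add(Z, mul(Z, SZ)), add(SZ, SSZ))), add(add(Z, Z), add(Z, Z))))))))))
  step 34: S(S(S(S(S(S(S(add(S(add(SZ, mul(add(Z, mul(Z, SZ)), add(SZ, SSZ)))), add(add(Z, Z), add(Z, Z))))))))))
  step 35: S(S(S(S(S(S(S(S(add(add(SZ, mul(add(Z, mul(Z, SZ)), add(SZ, SSZ))), add(add(Z, Z), add(Z, Z)))))))))))
  step 36: S(S(S(S(S(S(S(S(add(S(add(Z, mul(add(Z, mul(Z, SZ)), add(SZ, SSZ)))), add(add(Z, Z), add(Z, Z)))))))))))
  step 37: S(S(S(S(S(S(S(S(S(add(add(Z, mul(add(Z, mul(Z, SZ)), add(SZ, SSZ))), add(add(Z, Z), add(Z, Z))))))))))))
  step 38: S(S(S(S(S(S(S(S(S(add(mul(add(Z, mul(Z, SZ)), add(SZ, SSZ)), add(add(Z, Z), add(Z, Z))))))))))))
  step 39: S(S(S(S(S(S(S(S(S(add(mul(mul(Z, SZ), add(SZ, SSZ)), add(add(Z, Z), add(Z, Z))))))))))))
  step 40: S(S(S(S(S(S(S(S(S(add(mul(Z, add(SZ, SSZ)), add(add(Z, Z), add(Z, Z))))))))))))
  step 41: S(S(S(S(S(S(S(S(S(add(Z, add(add(Z, Z), add(Z, Z))))))))))))
  step 42: S(S(S(S(S(S(S(S(S(add(add(Z, Z), add(Z, Z)))))))))))
  step 43: S(S(S(S(S(S(S(S(S(add(Z, add(Z, Z)))))))))))
  step 44: S(S(S(S(S(S(S(S(S(add(Z, Z))))))))))
  step 45: S^9(Z)

Answer: SAME — A ⇓ S^9(Z), B ⇓ S^9(Z)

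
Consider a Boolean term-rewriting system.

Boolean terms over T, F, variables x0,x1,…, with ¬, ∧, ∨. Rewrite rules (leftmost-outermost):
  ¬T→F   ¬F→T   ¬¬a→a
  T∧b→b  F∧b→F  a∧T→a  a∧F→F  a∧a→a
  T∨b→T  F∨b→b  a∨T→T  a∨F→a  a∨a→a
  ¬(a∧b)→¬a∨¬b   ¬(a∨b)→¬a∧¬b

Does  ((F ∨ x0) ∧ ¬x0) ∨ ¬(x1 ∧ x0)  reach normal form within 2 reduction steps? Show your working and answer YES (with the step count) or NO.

  start: ((F ∨ x0) ∧ ¬x0) ∨ ¬(x1 ∧ x0)
  [1] (x0 ∧ ¬x0) ∨ ¬(x1 ∧ x0)
  [2] (x0 ∧ ¬x0) ∨ (¬x1 ∨ ¬x0)

Answer: YES — reaches normal form (x0 ∧ ¬x0) ∨ (¬x1 ∨ ¬x0) in 2 ≤ 2 steps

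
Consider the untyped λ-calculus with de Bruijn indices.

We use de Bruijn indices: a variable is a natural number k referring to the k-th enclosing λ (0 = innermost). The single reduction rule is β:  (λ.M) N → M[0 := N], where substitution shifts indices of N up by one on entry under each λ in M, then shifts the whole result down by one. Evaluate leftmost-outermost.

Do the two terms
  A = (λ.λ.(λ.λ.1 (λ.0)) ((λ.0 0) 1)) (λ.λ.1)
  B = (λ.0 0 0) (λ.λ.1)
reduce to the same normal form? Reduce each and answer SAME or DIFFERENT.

Term A:
  start: (λ.λ.(λ.λ.1 (λ.0)) ((λ.0 0) 1)) (λ.λ.1)
  step 1: λ.(λ.λ.1 (λ.0)) ((λ.0 0) (λ.λ.1))
  step 2: λ.λ.(λ.0 0) (λ.λ.1) (λ.0)
  step 3: λ.λ.(λ.λ.1) (λ.λ.1) (λ.0)
  step 4: λ.λ.(λ.λ.λ.1) (λ.0)
  step 5: λ.λ.λ.λ.1

Term B:
  start: (λ.0 0 0) (λ.λ.1)
  step 1: (λ.λ.1) (λ.λ.1) (λ.λ.1)
  step 2: (λ.λ.λ.1) (λ.λ.1)
  step 3: λ.λ.1

Answer: DIFFERENT — A ⇓ λ.λ.λ.λ.1, B ⇓ λ.λ.1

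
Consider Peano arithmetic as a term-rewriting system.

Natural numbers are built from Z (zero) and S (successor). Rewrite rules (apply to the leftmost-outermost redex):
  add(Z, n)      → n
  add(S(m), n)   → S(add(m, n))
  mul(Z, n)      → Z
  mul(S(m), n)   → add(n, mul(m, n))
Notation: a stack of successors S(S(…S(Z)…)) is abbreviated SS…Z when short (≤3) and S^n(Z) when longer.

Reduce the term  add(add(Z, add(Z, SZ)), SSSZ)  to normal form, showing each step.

Answer: normal form = S^4(Z)  (in 4 steps)

Reduction:
  start: add(add(Z, add(Z, SZ)), SSSZ)
  →1  add(add(Z, SZ), SSSZ)
  →2  add(SZ, SSSZ)
  →3  S(add(Z, SSSZ))
  →4  S^4(Z)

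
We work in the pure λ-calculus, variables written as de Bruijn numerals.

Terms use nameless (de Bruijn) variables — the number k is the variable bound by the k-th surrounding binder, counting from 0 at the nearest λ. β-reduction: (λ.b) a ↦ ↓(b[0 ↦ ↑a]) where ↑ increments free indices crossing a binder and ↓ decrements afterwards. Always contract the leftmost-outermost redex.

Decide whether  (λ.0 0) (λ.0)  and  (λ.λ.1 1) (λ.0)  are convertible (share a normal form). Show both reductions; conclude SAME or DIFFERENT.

Term A:
  start: (λ.0 0) (λ.0)
  step 1: (λ.0) (λ.0)
  step 2: λ.0

Term B:
  start: (λ.λ.1 1) (λ.0)
  step 1: λ.(λ.0) (λ.0)
  step 2: λ.λ.0

Answer: DIFFERENT — A ⇓ λ.0, B ⇓ λ.λ.0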